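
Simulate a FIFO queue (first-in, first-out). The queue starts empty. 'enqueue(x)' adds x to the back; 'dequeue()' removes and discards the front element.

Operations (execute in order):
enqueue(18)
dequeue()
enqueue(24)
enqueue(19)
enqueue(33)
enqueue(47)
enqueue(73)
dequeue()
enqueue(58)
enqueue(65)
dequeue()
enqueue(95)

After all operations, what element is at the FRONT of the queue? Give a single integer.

Answer: 33

Derivation:
enqueue(18): queue = [18]
dequeue(): queue = []
enqueue(24): queue = [24]
enqueue(19): queue = [24, 19]
enqueue(33): queue = [24, 19, 33]
enqueue(47): queue = [24, 19, 33, 47]
enqueue(73): queue = [24, 19, 33, 47, 73]
dequeue(): queue = [19, 33, 47, 73]
enqueue(58): queue = [19, 33, 47, 73, 58]
enqueue(65): queue = [19, 33, 47, 73, 58, 65]
dequeue(): queue = [33, 47, 73, 58, 65]
enqueue(95): queue = [33, 47, 73, 58, 65, 95]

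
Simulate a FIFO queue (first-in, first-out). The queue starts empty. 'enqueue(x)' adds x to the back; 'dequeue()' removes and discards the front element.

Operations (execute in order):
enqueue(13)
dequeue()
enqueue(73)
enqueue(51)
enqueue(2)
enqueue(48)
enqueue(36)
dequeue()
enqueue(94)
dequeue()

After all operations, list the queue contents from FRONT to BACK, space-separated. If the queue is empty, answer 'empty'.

Answer: 2 48 36 94

Derivation:
enqueue(13): [13]
dequeue(): []
enqueue(73): [73]
enqueue(51): [73, 51]
enqueue(2): [73, 51, 2]
enqueue(48): [73, 51, 2, 48]
enqueue(36): [73, 51, 2, 48, 36]
dequeue(): [51, 2, 48, 36]
enqueue(94): [51, 2, 48, 36, 94]
dequeue(): [2, 48, 36, 94]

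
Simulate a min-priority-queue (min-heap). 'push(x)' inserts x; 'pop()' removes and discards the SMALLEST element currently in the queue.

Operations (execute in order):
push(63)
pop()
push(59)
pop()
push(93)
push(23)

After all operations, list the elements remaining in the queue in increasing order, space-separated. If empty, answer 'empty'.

Answer: 23 93

Derivation:
push(63): heap contents = [63]
pop() → 63: heap contents = []
push(59): heap contents = [59]
pop() → 59: heap contents = []
push(93): heap contents = [93]
push(23): heap contents = [23, 93]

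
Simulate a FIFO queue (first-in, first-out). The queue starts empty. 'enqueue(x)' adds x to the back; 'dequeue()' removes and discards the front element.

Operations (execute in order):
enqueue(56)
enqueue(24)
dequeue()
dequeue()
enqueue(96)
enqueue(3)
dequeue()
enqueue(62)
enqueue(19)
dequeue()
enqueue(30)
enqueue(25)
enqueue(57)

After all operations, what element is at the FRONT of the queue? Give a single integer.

enqueue(56): queue = [56]
enqueue(24): queue = [56, 24]
dequeue(): queue = [24]
dequeue(): queue = []
enqueue(96): queue = [96]
enqueue(3): queue = [96, 3]
dequeue(): queue = [3]
enqueue(62): queue = [3, 62]
enqueue(19): queue = [3, 62, 19]
dequeue(): queue = [62, 19]
enqueue(30): queue = [62, 19, 30]
enqueue(25): queue = [62, 19, 30, 25]
enqueue(57): queue = [62, 19, 30, 25, 57]

Answer: 62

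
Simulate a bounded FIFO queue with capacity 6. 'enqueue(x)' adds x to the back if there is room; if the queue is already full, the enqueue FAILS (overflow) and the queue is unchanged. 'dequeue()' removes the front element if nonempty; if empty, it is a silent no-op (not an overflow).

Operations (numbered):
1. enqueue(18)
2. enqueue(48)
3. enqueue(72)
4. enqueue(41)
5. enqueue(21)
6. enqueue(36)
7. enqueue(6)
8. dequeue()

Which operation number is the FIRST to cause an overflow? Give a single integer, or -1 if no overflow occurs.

1. enqueue(18): size=1
2. enqueue(48): size=2
3. enqueue(72): size=3
4. enqueue(41): size=4
5. enqueue(21): size=5
6. enqueue(36): size=6
7. enqueue(6): size=6=cap → OVERFLOW (fail)
8. dequeue(): size=5

Answer: 7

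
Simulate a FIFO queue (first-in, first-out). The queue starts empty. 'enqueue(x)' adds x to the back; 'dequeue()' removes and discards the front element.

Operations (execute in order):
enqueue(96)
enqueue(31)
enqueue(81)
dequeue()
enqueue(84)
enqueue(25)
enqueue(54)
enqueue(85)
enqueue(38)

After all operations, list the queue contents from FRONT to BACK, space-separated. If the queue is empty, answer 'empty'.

Answer: 31 81 84 25 54 85 38

Derivation:
enqueue(96): [96]
enqueue(31): [96, 31]
enqueue(81): [96, 31, 81]
dequeue(): [31, 81]
enqueue(84): [31, 81, 84]
enqueue(25): [31, 81, 84, 25]
enqueue(54): [31, 81, 84, 25, 54]
enqueue(85): [31, 81, 84, 25, 54, 85]
enqueue(38): [31, 81, 84, 25, 54, 85, 38]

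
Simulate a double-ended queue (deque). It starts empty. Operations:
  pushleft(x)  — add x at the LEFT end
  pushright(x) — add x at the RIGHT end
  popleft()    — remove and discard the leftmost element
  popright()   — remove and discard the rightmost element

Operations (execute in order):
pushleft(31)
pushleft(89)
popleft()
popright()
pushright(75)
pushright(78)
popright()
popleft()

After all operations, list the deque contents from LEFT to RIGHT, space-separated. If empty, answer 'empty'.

Answer: empty

Derivation:
pushleft(31): [31]
pushleft(89): [89, 31]
popleft(): [31]
popright(): []
pushright(75): [75]
pushright(78): [75, 78]
popright(): [75]
popleft(): []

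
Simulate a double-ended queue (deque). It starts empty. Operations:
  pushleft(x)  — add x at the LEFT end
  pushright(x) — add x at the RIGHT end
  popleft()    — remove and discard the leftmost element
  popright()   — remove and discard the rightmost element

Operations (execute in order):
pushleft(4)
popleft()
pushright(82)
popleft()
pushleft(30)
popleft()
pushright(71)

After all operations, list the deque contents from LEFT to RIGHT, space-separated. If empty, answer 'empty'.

Answer: 71

Derivation:
pushleft(4): [4]
popleft(): []
pushright(82): [82]
popleft(): []
pushleft(30): [30]
popleft(): []
pushright(71): [71]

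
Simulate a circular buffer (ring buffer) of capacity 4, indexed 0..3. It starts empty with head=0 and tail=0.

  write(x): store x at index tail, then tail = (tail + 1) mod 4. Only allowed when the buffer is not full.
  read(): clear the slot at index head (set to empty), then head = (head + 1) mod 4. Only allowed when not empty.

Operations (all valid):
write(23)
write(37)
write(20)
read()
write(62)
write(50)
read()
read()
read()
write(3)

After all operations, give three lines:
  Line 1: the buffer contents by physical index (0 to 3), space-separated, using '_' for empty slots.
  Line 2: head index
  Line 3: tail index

write(23): buf=[23 _ _ _], head=0, tail=1, size=1
write(37): buf=[23 37 _ _], head=0, tail=2, size=2
write(20): buf=[23 37 20 _], head=0, tail=3, size=3
read(): buf=[_ 37 20 _], head=1, tail=3, size=2
write(62): buf=[_ 37 20 62], head=1, tail=0, size=3
write(50): buf=[50 37 20 62], head=1, tail=1, size=4
read(): buf=[50 _ 20 62], head=2, tail=1, size=3
read(): buf=[50 _ _ 62], head=3, tail=1, size=2
read(): buf=[50 _ _ _], head=0, tail=1, size=1
write(3): buf=[50 3 _ _], head=0, tail=2, size=2

Answer: 50 3 _ _
0
2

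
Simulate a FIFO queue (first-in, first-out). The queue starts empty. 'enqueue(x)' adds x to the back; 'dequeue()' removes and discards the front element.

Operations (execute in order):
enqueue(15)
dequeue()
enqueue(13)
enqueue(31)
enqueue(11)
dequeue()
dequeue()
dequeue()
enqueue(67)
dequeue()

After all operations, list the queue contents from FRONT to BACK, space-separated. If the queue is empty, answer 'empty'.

Answer: empty

Derivation:
enqueue(15): [15]
dequeue(): []
enqueue(13): [13]
enqueue(31): [13, 31]
enqueue(11): [13, 31, 11]
dequeue(): [31, 11]
dequeue(): [11]
dequeue(): []
enqueue(67): [67]
dequeue(): []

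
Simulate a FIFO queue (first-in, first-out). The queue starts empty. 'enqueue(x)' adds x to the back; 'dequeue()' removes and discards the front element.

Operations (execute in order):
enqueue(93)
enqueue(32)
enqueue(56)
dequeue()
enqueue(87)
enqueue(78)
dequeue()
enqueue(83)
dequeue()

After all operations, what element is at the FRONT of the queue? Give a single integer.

Answer: 87

Derivation:
enqueue(93): queue = [93]
enqueue(32): queue = [93, 32]
enqueue(56): queue = [93, 32, 56]
dequeue(): queue = [32, 56]
enqueue(87): queue = [32, 56, 87]
enqueue(78): queue = [32, 56, 87, 78]
dequeue(): queue = [56, 87, 78]
enqueue(83): queue = [56, 87, 78, 83]
dequeue(): queue = [87, 78, 83]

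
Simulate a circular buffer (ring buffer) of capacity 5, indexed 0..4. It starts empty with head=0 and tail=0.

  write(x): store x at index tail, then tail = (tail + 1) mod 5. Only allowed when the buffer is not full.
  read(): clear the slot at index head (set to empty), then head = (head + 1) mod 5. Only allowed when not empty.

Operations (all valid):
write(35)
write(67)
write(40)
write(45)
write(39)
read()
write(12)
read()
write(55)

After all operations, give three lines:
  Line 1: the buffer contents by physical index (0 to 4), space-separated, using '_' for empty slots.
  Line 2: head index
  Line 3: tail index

write(35): buf=[35 _ _ _ _], head=0, tail=1, size=1
write(67): buf=[35 67 _ _ _], head=0, tail=2, size=2
write(40): buf=[35 67 40 _ _], head=0, tail=3, size=3
write(45): buf=[35 67 40 45 _], head=0, tail=4, size=4
write(39): buf=[35 67 40 45 39], head=0, tail=0, size=5
read(): buf=[_ 67 40 45 39], head=1, tail=0, size=4
write(12): buf=[12 67 40 45 39], head=1, tail=1, size=5
read(): buf=[12 _ 40 45 39], head=2, tail=1, size=4
write(55): buf=[12 55 40 45 39], head=2, tail=2, size=5

Answer: 12 55 40 45 39
2
2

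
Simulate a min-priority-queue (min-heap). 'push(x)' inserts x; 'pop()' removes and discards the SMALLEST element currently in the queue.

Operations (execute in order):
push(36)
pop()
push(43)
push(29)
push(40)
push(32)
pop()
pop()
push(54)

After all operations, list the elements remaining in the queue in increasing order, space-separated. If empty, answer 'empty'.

push(36): heap contents = [36]
pop() → 36: heap contents = []
push(43): heap contents = [43]
push(29): heap contents = [29, 43]
push(40): heap contents = [29, 40, 43]
push(32): heap contents = [29, 32, 40, 43]
pop() → 29: heap contents = [32, 40, 43]
pop() → 32: heap contents = [40, 43]
push(54): heap contents = [40, 43, 54]

Answer: 40 43 54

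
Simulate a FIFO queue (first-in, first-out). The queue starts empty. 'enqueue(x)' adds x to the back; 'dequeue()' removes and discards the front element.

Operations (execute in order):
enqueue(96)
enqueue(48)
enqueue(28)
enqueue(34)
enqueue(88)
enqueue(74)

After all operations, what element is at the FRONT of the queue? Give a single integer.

Answer: 96

Derivation:
enqueue(96): queue = [96]
enqueue(48): queue = [96, 48]
enqueue(28): queue = [96, 48, 28]
enqueue(34): queue = [96, 48, 28, 34]
enqueue(88): queue = [96, 48, 28, 34, 88]
enqueue(74): queue = [96, 48, 28, 34, 88, 74]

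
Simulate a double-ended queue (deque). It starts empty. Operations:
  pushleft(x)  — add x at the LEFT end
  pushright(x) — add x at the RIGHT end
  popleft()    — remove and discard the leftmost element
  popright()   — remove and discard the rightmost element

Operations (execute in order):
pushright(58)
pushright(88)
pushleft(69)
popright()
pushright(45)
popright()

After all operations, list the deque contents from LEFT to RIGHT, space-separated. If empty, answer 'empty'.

pushright(58): [58]
pushright(88): [58, 88]
pushleft(69): [69, 58, 88]
popright(): [69, 58]
pushright(45): [69, 58, 45]
popright(): [69, 58]

Answer: 69 58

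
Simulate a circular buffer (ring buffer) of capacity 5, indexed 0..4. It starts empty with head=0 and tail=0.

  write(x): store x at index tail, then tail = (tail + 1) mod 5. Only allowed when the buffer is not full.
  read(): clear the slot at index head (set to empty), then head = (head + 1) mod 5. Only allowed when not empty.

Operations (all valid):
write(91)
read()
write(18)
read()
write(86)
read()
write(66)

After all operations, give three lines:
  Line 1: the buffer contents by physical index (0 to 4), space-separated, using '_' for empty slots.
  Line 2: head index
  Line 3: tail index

Answer: _ _ _ 66 _
3
4

Derivation:
write(91): buf=[91 _ _ _ _], head=0, tail=1, size=1
read(): buf=[_ _ _ _ _], head=1, tail=1, size=0
write(18): buf=[_ 18 _ _ _], head=1, tail=2, size=1
read(): buf=[_ _ _ _ _], head=2, tail=2, size=0
write(86): buf=[_ _ 86 _ _], head=2, tail=3, size=1
read(): buf=[_ _ _ _ _], head=3, tail=3, size=0
write(66): buf=[_ _ _ 66 _], head=3, tail=4, size=1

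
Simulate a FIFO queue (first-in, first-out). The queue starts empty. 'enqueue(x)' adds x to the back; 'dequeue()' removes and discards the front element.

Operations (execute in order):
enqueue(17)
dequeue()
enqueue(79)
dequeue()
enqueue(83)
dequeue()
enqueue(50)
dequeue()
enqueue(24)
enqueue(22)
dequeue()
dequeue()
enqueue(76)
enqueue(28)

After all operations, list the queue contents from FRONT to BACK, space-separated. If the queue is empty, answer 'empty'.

Answer: 76 28

Derivation:
enqueue(17): [17]
dequeue(): []
enqueue(79): [79]
dequeue(): []
enqueue(83): [83]
dequeue(): []
enqueue(50): [50]
dequeue(): []
enqueue(24): [24]
enqueue(22): [24, 22]
dequeue(): [22]
dequeue(): []
enqueue(76): [76]
enqueue(28): [76, 28]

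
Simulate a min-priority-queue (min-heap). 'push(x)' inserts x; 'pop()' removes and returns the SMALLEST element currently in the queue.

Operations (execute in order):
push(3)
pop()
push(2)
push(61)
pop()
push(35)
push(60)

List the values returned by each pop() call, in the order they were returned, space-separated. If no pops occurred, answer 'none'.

push(3): heap contents = [3]
pop() → 3: heap contents = []
push(2): heap contents = [2]
push(61): heap contents = [2, 61]
pop() → 2: heap contents = [61]
push(35): heap contents = [35, 61]
push(60): heap contents = [35, 60, 61]

Answer: 3 2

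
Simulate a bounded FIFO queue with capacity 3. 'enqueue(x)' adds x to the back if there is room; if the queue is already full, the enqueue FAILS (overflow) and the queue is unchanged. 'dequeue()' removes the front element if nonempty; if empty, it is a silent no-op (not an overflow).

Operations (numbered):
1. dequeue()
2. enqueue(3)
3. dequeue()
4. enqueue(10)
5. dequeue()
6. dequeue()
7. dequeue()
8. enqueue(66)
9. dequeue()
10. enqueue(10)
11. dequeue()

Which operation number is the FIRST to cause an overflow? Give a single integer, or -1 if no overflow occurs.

1. dequeue(): empty, no-op, size=0
2. enqueue(3): size=1
3. dequeue(): size=0
4. enqueue(10): size=1
5. dequeue(): size=0
6. dequeue(): empty, no-op, size=0
7. dequeue(): empty, no-op, size=0
8. enqueue(66): size=1
9. dequeue(): size=0
10. enqueue(10): size=1
11. dequeue(): size=0

Answer: -1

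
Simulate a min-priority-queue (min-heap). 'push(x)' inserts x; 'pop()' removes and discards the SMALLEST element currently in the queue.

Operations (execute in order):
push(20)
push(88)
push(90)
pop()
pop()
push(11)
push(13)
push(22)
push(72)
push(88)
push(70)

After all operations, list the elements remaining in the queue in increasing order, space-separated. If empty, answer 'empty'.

push(20): heap contents = [20]
push(88): heap contents = [20, 88]
push(90): heap contents = [20, 88, 90]
pop() → 20: heap contents = [88, 90]
pop() → 88: heap contents = [90]
push(11): heap contents = [11, 90]
push(13): heap contents = [11, 13, 90]
push(22): heap contents = [11, 13, 22, 90]
push(72): heap contents = [11, 13, 22, 72, 90]
push(88): heap contents = [11, 13, 22, 72, 88, 90]
push(70): heap contents = [11, 13, 22, 70, 72, 88, 90]

Answer: 11 13 22 70 72 88 90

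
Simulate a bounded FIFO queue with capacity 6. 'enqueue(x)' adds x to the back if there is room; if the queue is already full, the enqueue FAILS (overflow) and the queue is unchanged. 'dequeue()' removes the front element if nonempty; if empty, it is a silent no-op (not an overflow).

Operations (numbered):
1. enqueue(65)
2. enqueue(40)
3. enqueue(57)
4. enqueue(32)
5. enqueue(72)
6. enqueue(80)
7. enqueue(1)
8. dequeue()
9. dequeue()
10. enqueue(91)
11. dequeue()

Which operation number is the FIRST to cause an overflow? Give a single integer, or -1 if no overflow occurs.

Answer: 7

Derivation:
1. enqueue(65): size=1
2. enqueue(40): size=2
3. enqueue(57): size=3
4. enqueue(32): size=4
5. enqueue(72): size=5
6. enqueue(80): size=6
7. enqueue(1): size=6=cap → OVERFLOW (fail)
8. dequeue(): size=5
9. dequeue(): size=4
10. enqueue(91): size=5
11. dequeue(): size=4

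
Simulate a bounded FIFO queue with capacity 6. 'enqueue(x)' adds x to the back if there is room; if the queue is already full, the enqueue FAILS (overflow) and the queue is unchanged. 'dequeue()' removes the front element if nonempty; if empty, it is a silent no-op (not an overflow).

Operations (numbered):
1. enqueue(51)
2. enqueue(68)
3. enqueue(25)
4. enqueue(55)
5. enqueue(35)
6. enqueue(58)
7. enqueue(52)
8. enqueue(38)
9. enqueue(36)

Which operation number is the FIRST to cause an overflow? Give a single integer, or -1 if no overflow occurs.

1. enqueue(51): size=1
2. enqueue(68): size=2
3. enqueue(25): size=3
4. enqueue(55): size=4
5. enqueue(35): size=5
6. enqueue(58): size=6
7. enqueue(52): size=6=cap → OVERFLOW (fail)
8. enqueue(38): size=6=cap → OVERFLOW (fail)
9. enqueue(36): size=6=cap → OVERFLOW (fail)

Answer: 7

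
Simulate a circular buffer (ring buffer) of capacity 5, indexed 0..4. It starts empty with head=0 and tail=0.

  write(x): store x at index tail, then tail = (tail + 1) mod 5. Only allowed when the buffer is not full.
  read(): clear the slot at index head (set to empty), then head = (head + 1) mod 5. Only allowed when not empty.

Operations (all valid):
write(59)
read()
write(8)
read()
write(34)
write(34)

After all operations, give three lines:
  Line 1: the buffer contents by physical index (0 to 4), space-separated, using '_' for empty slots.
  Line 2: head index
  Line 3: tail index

Answer: _ _ 34 34 _
2
4

Derivation:
write(59): buf=[59 _ _ _ _], head=0, tail=1, size=1
read(): buf=[_ _ _ _ _], head=1, tail=1, size=0
write(8): buf=[_ 8 _ _ _], head=1, tail=2, size=1
read(): buf=[_ _ _ _ _], head=2, tail=2, size=0
write(34): buf=[_ _ 34 _ _], head=2, tail=3, size=1
write(34): buf=[_ _ 34 34 _], head=2, tail=4, size=2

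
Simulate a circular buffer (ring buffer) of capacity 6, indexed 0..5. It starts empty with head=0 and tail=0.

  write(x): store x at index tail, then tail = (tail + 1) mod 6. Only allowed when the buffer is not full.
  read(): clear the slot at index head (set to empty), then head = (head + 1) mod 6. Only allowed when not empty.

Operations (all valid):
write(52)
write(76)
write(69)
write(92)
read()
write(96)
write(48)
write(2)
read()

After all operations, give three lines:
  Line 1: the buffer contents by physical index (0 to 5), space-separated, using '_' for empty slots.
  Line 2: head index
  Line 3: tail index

Answer: 2 _ 69 92 96 48
2
1

Derivation:
write(52): buf=[52 _ _ _ _ _], head=0, tail=1, size=1
write(76): buf=[52 76 _ _ _ _], head=0, tail=2, size=2
write(69): buf=[52 76 69 _ _ _], head=0, tail=3, size=3
write(92): buf=[52 76 69 92 _ _], head=0, tail=4, size=4
read(): buf=[_ 76 69 92 _ _], head=1, tail=4, size=3
write(96): buf=[_ 76 69 92 96 _], head=1, tail=5, size=4
write(48): buf=[_ 76 69 92 96 48], head=1, tail=0, size=5
write(2): buf=[2 76 69 92 96 48], head=1, tail=1, size=6
read(): buf=[2 _ 69 92 96 48], head=2, tail=1, size=5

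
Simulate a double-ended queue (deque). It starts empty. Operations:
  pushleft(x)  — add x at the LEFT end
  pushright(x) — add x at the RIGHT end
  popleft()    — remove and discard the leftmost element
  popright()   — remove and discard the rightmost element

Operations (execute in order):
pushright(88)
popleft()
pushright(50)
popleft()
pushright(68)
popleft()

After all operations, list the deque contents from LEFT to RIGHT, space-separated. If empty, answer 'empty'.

pushright(88): [88]
popleft(): []
pushright(50): [50]
popleft(): []
pushright(68): [68]
popleft(): []

Answer: empty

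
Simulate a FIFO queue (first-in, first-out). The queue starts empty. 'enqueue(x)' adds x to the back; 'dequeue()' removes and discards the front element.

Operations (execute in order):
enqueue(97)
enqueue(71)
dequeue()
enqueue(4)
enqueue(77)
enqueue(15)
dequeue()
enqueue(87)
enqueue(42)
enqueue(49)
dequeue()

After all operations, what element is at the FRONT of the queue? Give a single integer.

Answer: 77

Derivation:
enqueue(97): queue = [97]
enqueue(71): queue = [97, 71]
dequeue(): queue = [71]
enqueue(4): queue = [71, 4]
enqueue(77): queue = [71, 4, 77]
enqueue(15): queue = [71, 4, 77, 15]
dequeue(): queue = [4, 77, 15]
enqueue(87): queue = [4, 77, 15, 87]
enqueue(42): queue = [4, 77, 15, 87, 42]
enqueue(49): queue = [4, 77, 15, 87, 42, 49]
dequeue(): queue = [77, 15, 87, 42, 49]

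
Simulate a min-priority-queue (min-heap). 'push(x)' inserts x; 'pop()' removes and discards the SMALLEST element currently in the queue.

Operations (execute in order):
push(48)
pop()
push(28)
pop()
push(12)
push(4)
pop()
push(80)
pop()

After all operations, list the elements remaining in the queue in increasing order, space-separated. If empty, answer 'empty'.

Answer: 80

Derivation:
push(48): heap contents = [48]
pop() → 48: heap contents = []
push(28): heap contents = [28]
pop() → 28: heap contents = []
push(12): heap contents = [12]
push(4): heap contents = [4, 12]
pop() → 4: heap contents = [12]
push(80): heap contents = [12, 80]
pop() → 12: heap contents = [80]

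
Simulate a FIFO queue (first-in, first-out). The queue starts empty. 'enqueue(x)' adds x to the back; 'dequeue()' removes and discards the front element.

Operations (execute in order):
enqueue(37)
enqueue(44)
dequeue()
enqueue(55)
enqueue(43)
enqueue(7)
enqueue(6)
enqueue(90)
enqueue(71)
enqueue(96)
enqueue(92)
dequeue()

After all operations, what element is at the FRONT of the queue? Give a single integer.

enqueue(37): queue = [37]
enqueue(44): queue = [37, 44]
dequeue(): queue = [44]
enqueue(55): queue = [44, 55]
enqueue(43): queue = [44, 55, 43]
enqueue(7): queue = [44, 55, 43, 7]
enqueue(6): queue = [44, 55, 43, 7, 6]
enqueue(90): queue = [44, 55, 43, 7, 6, 90]
enqueue(71): queue = [44, 55, 43, 7, 6, 90, 71]
enqueue(96): queue = [44, 55, 43, 7, 6, 90, 71, 96]
enqueue(92): queue = [44, 55, 43, 7, 6, 90, 71, 96, 92]
dequeue(): queue = [55, 43, 7, 6, 90, 71, 96, 92]

Answer: 55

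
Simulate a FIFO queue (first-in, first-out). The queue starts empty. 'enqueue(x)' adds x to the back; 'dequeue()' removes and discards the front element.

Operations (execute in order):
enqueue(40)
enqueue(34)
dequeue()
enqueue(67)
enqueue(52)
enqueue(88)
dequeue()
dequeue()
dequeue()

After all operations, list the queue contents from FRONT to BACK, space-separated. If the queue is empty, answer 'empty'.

Answer: 88

Derivation:
enqueue(40): [40]
enqueue(34): [40, 34]
dequeue(): [34]
enqueue(67): [34, 67]
enqueue(52): [34, 67, 52]
enqueue(88): [34, 67, 52, 88]
dequeue(): [67, 52, 88]
dequeue(): [52, 88]
dequeue(): [88]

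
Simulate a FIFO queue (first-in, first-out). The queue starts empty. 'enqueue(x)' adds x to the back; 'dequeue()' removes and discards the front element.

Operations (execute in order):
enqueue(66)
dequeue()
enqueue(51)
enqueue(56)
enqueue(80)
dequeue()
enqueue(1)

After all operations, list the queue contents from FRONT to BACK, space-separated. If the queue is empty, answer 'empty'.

enqueue(66): [66]
dequeue(): []
enqueue(51): [51]
enqueue(56): [51, 56]
enqueue(80): [51, 56, 80]
dequeue(): [56, 80]
enqueue(1): [56, 80, 1]

Answer: 56 80 1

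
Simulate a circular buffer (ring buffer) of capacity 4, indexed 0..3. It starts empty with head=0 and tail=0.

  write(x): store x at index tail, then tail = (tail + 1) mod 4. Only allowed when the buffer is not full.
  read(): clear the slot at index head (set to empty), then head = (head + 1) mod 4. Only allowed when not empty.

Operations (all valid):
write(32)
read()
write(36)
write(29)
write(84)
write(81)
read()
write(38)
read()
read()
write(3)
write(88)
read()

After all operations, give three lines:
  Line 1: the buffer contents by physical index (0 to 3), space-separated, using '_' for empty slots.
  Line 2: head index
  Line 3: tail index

Answer: _ 38 3 88
1
0

Derivation:
write(32): buf=[32 _ _ _], head=0, tail=1, size=1
read(): buf=[_ _ _ _], head=1, tail=1, size=0
write(36): buf=[_ 36 _ _], head=1, tail=2, size=1
write(29): buf=[_ 36 29 _], head=1, tail=3, size=2
write(84): buf=[_ 36 29 84], head=1, tail=0, size=3
write(81): buf=[81 36 29 84], head=1, tail=1, size=4
read(): buf=[81 _ 29 84], head=2, tail=1, size=3
write(38): buf=[81 38 29 84], head=2, tail=2, size=4
read(): buf=[81 38 _ 84], head=3, tail=2, size=3
read(): buf=[81 38 _ _], head=0, tail=2, size=2
write(3): buf=[81 38 3 _], head=0, tail=3, size=3
write(88): buf=[81 38 3 88], head=0, tail=0, size=4
read(): buf=[_ 38 3 88], head=1, tail=0, size=3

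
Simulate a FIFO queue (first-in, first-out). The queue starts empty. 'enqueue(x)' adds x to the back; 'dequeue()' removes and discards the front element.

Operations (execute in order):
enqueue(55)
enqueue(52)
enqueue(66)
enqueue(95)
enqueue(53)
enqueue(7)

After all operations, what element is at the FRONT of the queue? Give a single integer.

Answer: 55

Derivation:
enqueue(55): queue = [55]
enqueue(52): queue = [55, 52]
enqueue(66): queue = [55, 52, 66]
enqueue(95): queue = [55, 52, 66, 95]
enqueue(53): queue = [55, 52, 66, 95, 53]
enqueue(7): queue = [55, 52, 66, 95, 53, 7]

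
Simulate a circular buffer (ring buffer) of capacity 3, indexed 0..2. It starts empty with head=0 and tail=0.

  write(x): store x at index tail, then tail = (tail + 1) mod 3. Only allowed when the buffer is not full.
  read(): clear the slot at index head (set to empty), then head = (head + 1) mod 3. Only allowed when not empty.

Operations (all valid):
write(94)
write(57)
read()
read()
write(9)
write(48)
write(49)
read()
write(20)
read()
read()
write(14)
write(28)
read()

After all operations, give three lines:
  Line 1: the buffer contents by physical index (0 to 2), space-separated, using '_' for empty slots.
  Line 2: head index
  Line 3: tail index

Answer: 14 28 _
0
2

Derivation:
write(94): buf=[94 _ _], head=0, tail=1, size=1
write(57): buf=[94 57 _], head=0, tail=2, size=2
read(): buf=[_ 57 _], head=1, tail=2, size=1
read(): buf=[_ _ _], head=2, tail=2, size=0
write(9): buf=[_ _ 9], head=2, tail=0, size=1
write(48): buf=[48 _ 9], head=2, tail=1, size=2
write(49): buf=[48 49 9], head=2, tail=2, size=3
read(): buf=[48 49 _], head=0, tail=2, size=2
write(20): buf=[48 49 20], head=0, tail=0, size=3
read(): buf=[_ 49 20], head=1, tail=0, size=2
read(): buf=[_ _ 20], head=2, tail=0, size=1
write(14): buf=[14 _ 20], head=2, tail=1, size=2
write(28): buf=[14 28 20], head=2, tail=2, size=3
read(): buf=[14 28 _], head=0, tail=2, size=2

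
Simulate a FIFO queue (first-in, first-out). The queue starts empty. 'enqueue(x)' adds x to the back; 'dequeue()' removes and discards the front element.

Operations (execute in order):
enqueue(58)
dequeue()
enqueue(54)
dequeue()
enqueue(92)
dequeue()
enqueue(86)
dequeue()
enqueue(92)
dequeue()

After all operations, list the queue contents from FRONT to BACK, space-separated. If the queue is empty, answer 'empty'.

enqueue(58): [58]
dequeue(): []
enqueue(54): [54]
dequeue(): []
enqueue(92): [92]
dequeue(): []
enqueue(86): [86]
dequeue(): []
enqueue(92): [92]
dequeue(): []

Answer: empty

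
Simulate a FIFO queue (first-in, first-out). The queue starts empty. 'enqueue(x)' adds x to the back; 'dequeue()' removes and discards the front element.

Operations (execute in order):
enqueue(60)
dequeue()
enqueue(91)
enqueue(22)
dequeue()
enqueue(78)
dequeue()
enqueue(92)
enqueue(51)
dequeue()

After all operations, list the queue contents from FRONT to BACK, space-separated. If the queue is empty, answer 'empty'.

enqueue(60): [60]
dequeue(): []
enqueue(91): [91]
enqueue(22): [91, 22]
dequeue(): [22]
enqueue(78): [22, 78]
dequeue(): [78]
enqueue(92): [78, 92]
enqueue(51): [78, 92, 51]
dequeue(): [92, 51]

Answer: 92 51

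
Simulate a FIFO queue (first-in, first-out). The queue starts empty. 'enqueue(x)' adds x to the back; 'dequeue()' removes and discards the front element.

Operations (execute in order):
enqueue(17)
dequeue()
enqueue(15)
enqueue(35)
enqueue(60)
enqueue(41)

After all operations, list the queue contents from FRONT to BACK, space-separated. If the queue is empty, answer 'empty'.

Answer: 15 35 60 41

Derivation:
enqueue(17): [17]
dequeue(): []
enqueue(15): [15]
enqueue(35): [15, 35]
enqueue(60): [15, 35, 60]
enqueue(41): [15, 35, 60, 41]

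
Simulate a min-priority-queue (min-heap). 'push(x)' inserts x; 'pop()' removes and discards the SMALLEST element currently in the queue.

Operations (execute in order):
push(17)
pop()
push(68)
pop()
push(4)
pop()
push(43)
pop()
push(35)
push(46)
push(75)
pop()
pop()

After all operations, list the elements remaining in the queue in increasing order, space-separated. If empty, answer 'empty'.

Answer: 75

Derivation:
push(17): heap contents = [17]
pop() → 17: heap contents = []
push(68): heap contents = [68]
pop() → 68: heap contents = []
push(4): heap contents = [4]
pop() → 4: heap contents = []
push(43): heap contents = [43]
pop() → 43: heap contents = []
push(35): heap contents = [35]
push(46): heap contents = [35, 46]
push(75): heap contents = [35, 46, 75]
pop() → 35: heap contents = [46, 75]
pop() → 46: heap contents = [75]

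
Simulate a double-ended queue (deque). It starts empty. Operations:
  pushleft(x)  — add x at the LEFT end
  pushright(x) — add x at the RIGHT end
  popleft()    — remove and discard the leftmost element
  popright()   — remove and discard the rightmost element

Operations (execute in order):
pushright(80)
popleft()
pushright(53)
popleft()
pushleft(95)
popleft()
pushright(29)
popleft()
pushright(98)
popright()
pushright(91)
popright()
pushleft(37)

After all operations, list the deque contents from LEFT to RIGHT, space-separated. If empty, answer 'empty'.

pushright(80): [80]
popleft(): []
pushright(53): [53]
popleft(): []
pushleft(95): [95]
popleft(): []
pushright(29): [29]
popleft(): []
pushright(98): [98]
popright(): []
pushright(91): [91]
popright(): []
pushleft(37): [37]

Answer: 37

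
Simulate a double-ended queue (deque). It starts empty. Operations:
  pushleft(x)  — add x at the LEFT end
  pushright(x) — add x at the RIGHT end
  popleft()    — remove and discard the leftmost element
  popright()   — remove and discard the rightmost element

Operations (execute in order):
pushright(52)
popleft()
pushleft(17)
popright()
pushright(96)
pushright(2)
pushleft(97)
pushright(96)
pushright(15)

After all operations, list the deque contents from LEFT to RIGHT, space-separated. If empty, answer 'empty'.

Answer: 97 96 2 96 15

Derivation:
pushright(52): [52]
popleft(): []
pushleft(17): [17]
popright(): []
pushright(96): [96]
pushright(2): [96, 2]
pushleft(97): [97, 96, 2]
pushright(96): [97, 96, 2, 96]
pushright(15): [97, 96, 2, 96, 15]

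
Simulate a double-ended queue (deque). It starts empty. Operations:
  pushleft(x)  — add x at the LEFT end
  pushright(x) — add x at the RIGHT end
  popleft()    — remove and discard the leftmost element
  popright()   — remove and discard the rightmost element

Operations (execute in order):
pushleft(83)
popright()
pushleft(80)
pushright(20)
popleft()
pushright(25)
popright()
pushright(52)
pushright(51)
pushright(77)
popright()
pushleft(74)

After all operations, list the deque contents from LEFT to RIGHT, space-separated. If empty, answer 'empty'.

pushleft(83): [83]
popright(): []
pushleft(80): [80]
pushright(20): [80, 20]
popleft(): [20]
pushright(25): [20, 25]
popright(): [20]
pushright(52): [20, 52]
pushright(51): [20, 52, 51]
pushright(77): [20, 52, 51, 77]
popright(): [20, 52, 51]
pushleft(74): [74, 20, 52, 51]

Answer: 74 20 52 51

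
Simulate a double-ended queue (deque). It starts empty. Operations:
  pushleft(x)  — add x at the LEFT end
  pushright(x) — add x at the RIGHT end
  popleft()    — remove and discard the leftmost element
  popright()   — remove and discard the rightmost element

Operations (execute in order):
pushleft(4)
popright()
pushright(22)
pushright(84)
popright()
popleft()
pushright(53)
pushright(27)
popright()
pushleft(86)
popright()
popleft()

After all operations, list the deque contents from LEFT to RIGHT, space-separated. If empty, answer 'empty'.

Answer: empty

Derivation:
pushleft(4): [4]
popright(): []
pushright(22): [22]
pushright(84): [22, 84]
popright(): [22]
popleft(): []
pushright(53): [53]
pushright(27): [53, 27]
popright(): [53]
pushleft(86): [86, 53]
popright(): [86]
popleft(): []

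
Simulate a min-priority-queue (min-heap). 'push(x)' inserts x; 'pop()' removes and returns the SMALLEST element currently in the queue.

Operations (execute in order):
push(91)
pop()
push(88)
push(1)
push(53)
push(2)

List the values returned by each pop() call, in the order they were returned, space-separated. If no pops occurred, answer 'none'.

Answer: 91

Derivation:
push(91): heap contents = [91]
pop() → 91: heap contents = []
push(88): heap contents = [88]
push(1): heap contents = [1, 88]
push(53): heap contents = [1, 53, 88]
push(2): heap contents = [1, 2, 53, 88]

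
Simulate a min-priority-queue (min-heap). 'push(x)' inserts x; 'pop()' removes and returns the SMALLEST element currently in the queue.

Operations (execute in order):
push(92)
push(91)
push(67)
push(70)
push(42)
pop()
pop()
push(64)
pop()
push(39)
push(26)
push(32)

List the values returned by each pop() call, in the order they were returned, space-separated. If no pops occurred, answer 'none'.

push(92): heap contents = [92]
push(91): heap contents = [91, 92]
push(67): heap contents = [67, 91, 92]
push(70): heap contents = [67, 70, 91, 92]
push(42): heap contents = [42, 67, 70, 91, 92]
pop() → 42: heap contents = [67, 70, 91, 92]
pop() → 67: heap contents = [70, 91, 92]
push(64): heap contents = [64, 70, 91, 92]
pop() → 64: heap contents = [70, 91, 92]
push(39): heap contents = [39, 70, 91, 92]
push(26): heap contents = [26, 39, 70, 91, 92]
push(32): heap contents = [26, 32, 39, 70, 91, 92]

Answer: 42 67 64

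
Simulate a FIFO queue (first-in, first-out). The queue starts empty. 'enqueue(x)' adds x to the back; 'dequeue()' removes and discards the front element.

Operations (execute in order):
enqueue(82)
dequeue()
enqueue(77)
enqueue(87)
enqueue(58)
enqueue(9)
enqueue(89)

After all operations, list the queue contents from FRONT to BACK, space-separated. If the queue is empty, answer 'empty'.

Answer: 77 87 58 9 89

Derivation:
enqueue(82): [82]
dequeue(): []
enqueue(77): [77]
enqueue(87): [77, 87]
enqueue(58): [77, 87, 58]
enqueue(9): [77, 87, 58, 9]
enqueue(89): [77, 87, 58, 9, 89]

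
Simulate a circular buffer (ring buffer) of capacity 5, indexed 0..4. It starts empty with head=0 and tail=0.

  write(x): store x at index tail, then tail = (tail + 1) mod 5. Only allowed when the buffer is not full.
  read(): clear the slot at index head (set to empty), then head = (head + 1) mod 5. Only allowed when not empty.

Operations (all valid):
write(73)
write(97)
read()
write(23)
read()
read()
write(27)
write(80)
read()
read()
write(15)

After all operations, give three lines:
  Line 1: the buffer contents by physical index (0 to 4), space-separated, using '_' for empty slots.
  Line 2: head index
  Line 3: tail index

Answer: 15 _ _ _ _
0
1

Derivation:
write(73): buf=[73 _ _ _ _], head=0, tail=1, size=1
write(97): buf=[73 97 _ _ _], head=0, tail=2, size=2
read(): buf=[_ 97 _ _ _], head=1, tail=2, size=1
write(23): buf=[_ 97 23 _ _], head=1, tail=3, size=2
read(): buf=[_ _ 23 _ _], head=2, tail=3, size=1
read(): buf=[_ _ _ _ _], head=3, tail=3, size=0
write(27): buf=[_ _ _ 27 _], head=3, tail=4, size=1
write(80): buf=[_ _ _ 27 80], head=3, tail=0, size=2
read(): buf=[_ _ _ _ 80], head=4, tail=0, size=1
read(): buf=[_ _ _ _ _], head=0, tail=0, size=0
write(15): buf=[15 _ _ _ _], head=0, tail=1, size=1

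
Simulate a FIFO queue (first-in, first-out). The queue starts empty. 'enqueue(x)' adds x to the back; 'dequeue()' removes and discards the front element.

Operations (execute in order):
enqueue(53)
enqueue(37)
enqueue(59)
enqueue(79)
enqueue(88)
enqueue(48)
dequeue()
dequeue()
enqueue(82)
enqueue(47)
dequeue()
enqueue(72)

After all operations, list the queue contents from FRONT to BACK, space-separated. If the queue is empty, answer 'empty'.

Answer: 79 88 48 82 47 72

Derivation:
enqueue(53): [53]
enqueue(37): [53, 37]
enqueue(59): [53, 37, 59]
enqueue(79): [53, 37, 59, 79]
enqueue(88): [53, 37, 59, 79, 88]
enqueue(48): [53, 37, 59, 79, 88, 48]
dequeue(): [37, 59, 79, 88, 48]
dequeue(): [59, 79, 88, 48]
enqueue(82): [59, 79, 88, 48, 82]
enqueue(47): [59, 79, 88, 48, 82, 47]
dequeue(): [79, 88, 48, 82, 47]
enqueue(72): [79, 88, 48, 82, 47, 72]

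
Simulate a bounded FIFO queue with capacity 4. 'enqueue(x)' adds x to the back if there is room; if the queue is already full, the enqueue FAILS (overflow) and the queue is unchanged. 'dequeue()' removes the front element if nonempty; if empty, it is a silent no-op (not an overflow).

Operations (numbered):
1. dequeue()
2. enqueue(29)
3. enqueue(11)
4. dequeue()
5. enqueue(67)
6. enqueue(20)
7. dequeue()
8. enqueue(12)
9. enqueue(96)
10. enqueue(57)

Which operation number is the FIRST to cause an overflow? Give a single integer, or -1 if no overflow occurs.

Answer: 10

Derivation:
1. dequeue(): empty, no-op, size=0
2. enqueue(29): size=1
3. enqueue(11): size=2
4. dequeue(): size=1
5. enqueue(67): size=2
6. enqueue(20): size=3
7. dequeue(): size=2
8. enqueue(12): size=3
9. enqueue(96): size=4
10. enqueue(57): size=4=cap → OVERFLOW (fail)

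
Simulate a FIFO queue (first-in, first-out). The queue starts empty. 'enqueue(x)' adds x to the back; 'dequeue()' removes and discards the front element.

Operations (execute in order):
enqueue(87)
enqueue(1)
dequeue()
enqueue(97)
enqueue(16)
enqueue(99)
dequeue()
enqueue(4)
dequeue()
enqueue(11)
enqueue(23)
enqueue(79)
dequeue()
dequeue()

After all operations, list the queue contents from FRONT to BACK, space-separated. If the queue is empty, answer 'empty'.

Answer: 4 11 23 79

Derivation:
enqueue(87): [87]
enqueue(1): [87, 1]
dequeue(): [1]
enqueue(97): [1, 97]
enqueue(16): [1, 97, 16]
enqueue(99): [1, 97, 16, 99]
dequeue(): [97, 16, 99]
enqueue(4): [97, 16, 99, 4]
dequeue(): [16, 99, 4]
enqueue(11): [16, 99, 4, 11]
enqueue(23): [16, 99, 4, 11, 23]
enqueue(79): [16, 99, 4, 11, 23, 79]
dequeue(): [99, 4, 11, 23, 79]
dequeue(): [4, 11, 23, 79]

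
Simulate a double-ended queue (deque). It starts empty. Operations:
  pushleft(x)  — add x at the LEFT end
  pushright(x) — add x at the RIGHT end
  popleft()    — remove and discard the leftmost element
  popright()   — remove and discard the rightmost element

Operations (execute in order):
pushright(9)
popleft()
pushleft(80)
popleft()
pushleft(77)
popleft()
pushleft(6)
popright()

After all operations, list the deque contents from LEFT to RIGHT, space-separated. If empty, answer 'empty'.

Answer: empty

Derivation:
pushright(9): [9]
popleft(): []
pushleft(80): [80]
popleft(): []
pushleft(77): [77]
popleft(): []
pushleft(6): [6]
popright(): []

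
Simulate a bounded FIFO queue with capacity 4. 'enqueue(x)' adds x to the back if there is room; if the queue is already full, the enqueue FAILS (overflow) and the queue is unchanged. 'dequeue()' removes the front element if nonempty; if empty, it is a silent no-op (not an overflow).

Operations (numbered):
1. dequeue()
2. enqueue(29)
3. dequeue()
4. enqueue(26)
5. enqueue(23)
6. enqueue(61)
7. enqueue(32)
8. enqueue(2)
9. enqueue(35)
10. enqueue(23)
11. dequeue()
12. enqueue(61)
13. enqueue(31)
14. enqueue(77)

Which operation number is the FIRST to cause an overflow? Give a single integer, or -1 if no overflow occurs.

Answer: 8

Derivation:
1. dequeue(): empty, no-op, size=0
2. enqueue(29): size=1
3. dequeue(): size=0
4. enqueue(26): size=1
5. enqueue(23): size=2
6. enqueue(61): size=3
7. enqueue(32): size=4
8. enqueue(2): size=4=cap → OVERFLOW (fail)
9. enqueue(35): size=4=cap → OVERFLOW (fail)
10. enqueue(23): size=4=cap → OVERFLOW (fail)
11. dequeue(): size=3
12. enqueue(61): size=4
13. enqueue(31): size=4=cap → OVERFLOW (fail)
14. enqueue(77): size=4=cap → OVERFLOW (fail)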